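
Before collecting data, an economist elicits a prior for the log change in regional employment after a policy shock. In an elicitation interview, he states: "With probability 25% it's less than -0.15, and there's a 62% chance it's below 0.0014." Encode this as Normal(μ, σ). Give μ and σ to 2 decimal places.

For Normal(μ,σ), the p-quantile is μ + z_p·σ. Here z_{0.25} = -0.6745, z_{0.62} = 0.3055.
So -0.15 = μ − 0.6745σ and 0.0014 = μ + 0.3055σ.
Subtracting: σ = (0.0014 − -0.15)/(0.3055 − (-0.6745)) = 0.15.
Then μ = -0.15 − (-0.6745)·0.15 = -0.05.

μ = -0.05, σ = 0.15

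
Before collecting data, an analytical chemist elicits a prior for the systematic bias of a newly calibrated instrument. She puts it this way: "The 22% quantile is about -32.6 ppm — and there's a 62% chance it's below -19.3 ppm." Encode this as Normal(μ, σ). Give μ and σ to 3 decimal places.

For Normal(μ,σ), the p-quantile is μ + z_p·σ. Here z_{0.22} = -0.7722, z_{0.62} = 0.3055.
So -32.6 = μ − 0.7722σ and -19.3 = μ + 0.3055σ.
Subtracting: σ = (-19.3 − -32.6)/(0.3055 − (-0.7722)) = 12.341.
Then μ = -32.6 − (-0.7722)·12.341 = -23.070.

μ = -23.070, σ = 12.341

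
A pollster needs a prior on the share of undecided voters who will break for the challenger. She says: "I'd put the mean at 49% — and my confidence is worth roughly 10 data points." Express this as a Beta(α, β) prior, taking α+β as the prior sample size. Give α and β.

Under the effective-sample-size interpretation, Beta(α, β) has prior mean α/(α+β) and prior sample size α+β.
So α+β = 10 and α/(α+β) = 0.49, giving α = 0.49·10 = 4.9 and β = 10 − 4.9 = 5.1.

α = 4.9, β = 5.1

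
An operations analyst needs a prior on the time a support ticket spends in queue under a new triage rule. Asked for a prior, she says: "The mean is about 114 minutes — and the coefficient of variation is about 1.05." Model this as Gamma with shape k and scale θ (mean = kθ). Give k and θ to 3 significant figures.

k ≈ 0.907, θ ≈ 126

For Gamma(k, scale θ): mean = kθ, variance = kθ², so CV = 1/√k.
CV = 1.05, hence k = 1/CV² = 0.907.
Then θ = mean/k = 114/0.907 = 126.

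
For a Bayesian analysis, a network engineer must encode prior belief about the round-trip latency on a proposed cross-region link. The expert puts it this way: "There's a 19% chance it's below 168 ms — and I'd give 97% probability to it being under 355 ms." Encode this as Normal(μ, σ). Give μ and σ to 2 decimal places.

μ = 227.51, σ = 67.79

The p-quantile of Normal(μ,σ) is μ + z_p·σ, with z_{0.19} = -0.8779 and z_{0.97} = 1.881.
Eliminate σ: μ = (z₂·x₁ − z₁·x₂)/(z₂ − z₁) = (1.881·168 − (-0.8779)·355)/2.759 = 227.51.
Then σ = (x₂ − x₁)/(z₂ − z₁) = (355 − 168)/2.759 = 67.79.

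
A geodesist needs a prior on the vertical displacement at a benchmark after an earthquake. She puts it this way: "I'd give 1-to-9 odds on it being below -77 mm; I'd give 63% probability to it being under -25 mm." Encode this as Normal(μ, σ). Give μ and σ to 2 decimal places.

The p-quantile of Normal(μ,σ) is μ + z_p·σ, with z_{0.1} = -1.282 and z_{0.63} = 0.3319.
Eliminate σ: μ = (z₂·x₁ − z₁·x₂)/(z₂ − z₁) = (0.3319·-77 − (-1.282)·-25)/1.613 = -35.70.
Then σ = (x₂ − x₁)/(z₂ − z₁) = (-25 − -77)/1.613 = 32.23.

μ = -35.70, σ = 32.23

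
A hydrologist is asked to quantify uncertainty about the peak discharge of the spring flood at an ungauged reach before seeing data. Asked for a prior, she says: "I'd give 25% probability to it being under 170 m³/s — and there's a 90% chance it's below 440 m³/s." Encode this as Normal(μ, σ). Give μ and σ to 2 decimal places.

The p-quantile of Normal(μ,σ) is μ + z_p·σ, with z_{0.25} = -0.6745 and z_{0.9} = 1.282.
Eliminate σ: μ = (z₂·x₁ − z₁·x₂)/(z₂ − z₁) = (1.282·170 − (-0.6745)·440)/1.956 = 263.10.
Then σ = (x₂ − x₁)/(z₂ − z₁) = (440 − 170)/1.956 = 138.03.

μ = 263.10, σ = 138.03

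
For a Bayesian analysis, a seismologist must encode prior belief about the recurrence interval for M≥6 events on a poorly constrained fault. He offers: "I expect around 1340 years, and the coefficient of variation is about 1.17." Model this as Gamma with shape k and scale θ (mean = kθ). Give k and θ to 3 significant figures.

For Gamma(k, scale θ): mean = kθ, variance = kθ², so CV = 1/√k.
CV = 1.17, hence k = 1/CV² = 0.731.
Then θ = mean/k = 1340/0.731 = 1830.

k ≈ 0.731, θ ≈ 1830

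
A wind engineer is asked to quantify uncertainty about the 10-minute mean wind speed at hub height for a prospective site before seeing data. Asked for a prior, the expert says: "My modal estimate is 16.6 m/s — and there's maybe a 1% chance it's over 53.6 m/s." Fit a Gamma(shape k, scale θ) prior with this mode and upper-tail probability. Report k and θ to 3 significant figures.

Gamma(k,θ) with k>1 has mode (k−1)θ, so θ = 16.6/(k−1).
Need P(X < 53.6) = 0.99 with θ tied to k this way. Start at k = 2, θ = 16.6: P(X<53.6) ≈ 0.833.
Too low — raise k to concentrate. Iterating converges to k ≈ 4.22.
Then θ = 16.6/(4.22−1) ≈ 5.16.

k ≈ 4.22, θ ≈ 5.16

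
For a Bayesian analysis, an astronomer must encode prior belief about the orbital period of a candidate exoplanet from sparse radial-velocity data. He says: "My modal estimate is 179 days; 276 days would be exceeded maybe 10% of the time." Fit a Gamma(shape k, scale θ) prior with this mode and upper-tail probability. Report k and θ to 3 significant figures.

k ≈ 11, θ ≈ 18

Gamma(k,θ) with k>1 has mode (k−1)θ, so θ = 179/(k−1).
Need P(X < 276) = 0.9 with θ tied to k this way. Start at k = 2, θ = 179: P(X<276) ≈ 0.456.
Too low — raise k to concentrate. Iterating converges to k ≈ 11.
Then θ = 179/(11−1) ≈ 18.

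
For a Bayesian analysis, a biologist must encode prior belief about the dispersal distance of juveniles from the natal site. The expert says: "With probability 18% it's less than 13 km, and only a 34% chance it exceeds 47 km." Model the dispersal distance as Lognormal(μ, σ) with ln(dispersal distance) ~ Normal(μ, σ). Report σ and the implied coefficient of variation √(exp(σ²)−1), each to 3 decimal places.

If T ~ Lognormal(μ,σ) then ln T ~ Normal(μ,σ), so the p-quantile of ln T is μ + z_p·σ.
ln(13) = 2.565 and ln(47) = 3.85; z_{0.18} = -0.9154, z_{0.66} = 0.4125.
σ = (3.85 − 2.565)/(0.4125 − (-0.9154)) = 0.968.
μ = 2.565 − (-0.9154)·0.968 = 3.451.
CV = √(exp(σ²)−1) = √(exp(0.9368)−1) = 1.246.

σ ≈ 0.968, CV ≈ 1.246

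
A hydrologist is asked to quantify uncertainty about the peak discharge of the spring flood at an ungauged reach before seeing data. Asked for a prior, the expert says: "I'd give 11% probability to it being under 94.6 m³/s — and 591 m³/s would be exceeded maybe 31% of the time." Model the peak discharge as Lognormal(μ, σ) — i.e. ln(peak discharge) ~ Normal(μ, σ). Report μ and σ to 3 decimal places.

μ ≈ 5.854, σ ≈ 1.064

If T ~ Lognormal(μ,σ) then ln T ~ Normal(μ,σ), so the p-quantile of ln T is μ + z_p·σ.
ln(94.6) = 4.55 and ln(591) = 6.382; z_{0.11} = -1.227, z_{0.69} = 0.4959.
σ = (6.382 − 4.55)/(0.4959 − (-1.227)) = 1.064.
μ = 4.55 − (-1.227)·1.064 = 5.854.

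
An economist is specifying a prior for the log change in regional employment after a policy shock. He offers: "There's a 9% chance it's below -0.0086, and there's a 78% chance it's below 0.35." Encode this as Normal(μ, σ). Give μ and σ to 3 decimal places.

μ = 0.219, σ = 0.170

For Normal(μ,σ), the p-quantile is μ + z_p·σ. Here z_{0.09} = -1.341, z_{0.78} = 0.7722.
So -0.0086 = μ − 1.341σ and 0.35 = μ + 0.7722σ.
Subtracting: σ = (0.35 − -0.0086)/(0.7722 − (-1.341)) = 0.170.
Then μ = -0.0086 − (-1.341)·0.170 = 0.219.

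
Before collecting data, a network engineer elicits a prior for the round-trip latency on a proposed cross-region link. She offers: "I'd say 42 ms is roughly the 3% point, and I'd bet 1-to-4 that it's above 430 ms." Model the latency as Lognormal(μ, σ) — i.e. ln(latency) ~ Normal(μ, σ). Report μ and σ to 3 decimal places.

If T ~ Lognormal(μ,σ) then ln T ~ Normal(μ,σ), so the p-quantile of ln T is μ + z_p·σ.
ln(42) = 3.738 and ln(430) = 6.064; z_{0.03} = -1.881, z_{0.8} = 0.8416.
σ = (6.064 − 3.738)/(0.8416 − (-1.881)) = 0.854.
μ = 3.738 − (-1.881)·0.854 = 5.345.

μ ≈ 5.345, σ ≈ 0.854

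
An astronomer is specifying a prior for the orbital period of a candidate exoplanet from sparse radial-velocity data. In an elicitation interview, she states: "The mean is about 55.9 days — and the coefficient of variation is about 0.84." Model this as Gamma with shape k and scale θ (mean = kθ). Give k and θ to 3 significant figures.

For Gamma(k, scale θ): mean = kθ, variance = kθ², so CV = 1/√k.
CV = 0.84, hence k = 1/CV² = 1.42.
Then θ = mean/k = 55.9/1.42 = 39.4.

k ≈ 1.42, θ ≈ 39.4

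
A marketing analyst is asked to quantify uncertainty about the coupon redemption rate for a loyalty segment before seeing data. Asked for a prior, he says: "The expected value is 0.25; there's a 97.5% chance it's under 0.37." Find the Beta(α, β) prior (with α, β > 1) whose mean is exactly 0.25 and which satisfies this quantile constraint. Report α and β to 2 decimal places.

α ≈ 14.04, β ≈ 42.13

With mean 0.25 fixed, write α = 0.25s, β = 0.75s where s = α+β.
Need P(θ < 0.37) = 0.975 under Beta(0.25s, 0.75s). Normal approximation: (q−m)/√(m(1−m)/s) ≈ z_{0.975} = 1.96, so s ≈ 0.25·0.75·(1.96)²/(0.37−0.25)² = 50.0.
At s = 50.0: P(θ<0.37) ≈ 0.968. Adjusting to match 0.975 gives s ≈ 56.17.
So α = 0.25·56.17 ≈ 14.04, β = 0.75·56.17 ≈ 42.13.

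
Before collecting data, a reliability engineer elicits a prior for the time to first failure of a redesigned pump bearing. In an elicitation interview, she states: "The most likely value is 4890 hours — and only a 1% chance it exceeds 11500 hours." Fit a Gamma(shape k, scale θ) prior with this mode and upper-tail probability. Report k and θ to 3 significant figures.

k ≈ 7.5, θ ≈ 752

Gamma(k,θ) with k>1 has mode (k−1)θ, so θ = 4890/(k−1).
Need P(X < 11500) = 0.99 with θ tied to k this way. Start at k = 2, θ = 4890: P(X<11500) ≈ 0.681.
Too low — raise k to concentrate. Iterating converges to k ≈ 7.5.
Then θ = 4890/(7.5−1) ≈ 752.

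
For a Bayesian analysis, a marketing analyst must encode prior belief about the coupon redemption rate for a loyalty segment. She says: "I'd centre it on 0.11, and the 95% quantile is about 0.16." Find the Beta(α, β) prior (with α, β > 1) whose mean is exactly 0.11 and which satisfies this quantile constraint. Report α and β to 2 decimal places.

With mean 0.11 fixed, write α = 0.11s, β = 0.89s where s = α+β.
Need P(θ < 0.16) = 0.95 under Beta(0.11s, 0.89s). Normal approximation: (q−m)/√(m(1−m)/s) ≈ z_{0.95} = 1.64, so s ≈ 0.11·0.89·(1.64)²/(0.16−0.11)² = 105.9.
At s = 105.9: P(θ<0.16) ≈ 0.939. Adjusting to match 0.95 gives s ≈ 121.04.
So α = 0.11·121.04 ≈ 13.31, β = 0.89·121.04 ≈ 107.72.

α ≈ 13.31, β ≈ 107.72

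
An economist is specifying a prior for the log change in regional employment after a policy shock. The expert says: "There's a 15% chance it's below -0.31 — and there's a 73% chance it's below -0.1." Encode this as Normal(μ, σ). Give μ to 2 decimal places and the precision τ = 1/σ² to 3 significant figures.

μ = -0.18, τ = 61.7

For Normal(μ,σ), the p-quantile is μ + z_p·σ. Here z_{0.15} = -1.036, z_{0.73} = 0.6128.
So -0.31 = μ − 1.036σ and -0.1 = μ + 0.6128σ.
Subtracting: σ = (-0.1 − -0.31)/(0.6128 − (-1.036)) = 0.13.
Then μ = -0.31 − (-1.036)·0.13 = -0.18.
Precision τ = 1/σ² = 1/0.1273² = 61.7.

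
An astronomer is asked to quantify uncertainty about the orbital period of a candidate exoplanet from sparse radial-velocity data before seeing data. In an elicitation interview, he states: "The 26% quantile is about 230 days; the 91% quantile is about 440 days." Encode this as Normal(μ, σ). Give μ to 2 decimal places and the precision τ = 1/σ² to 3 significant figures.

μ = 298.09, τ = 8.93e-05

The p-quantile of Normal(μ,σ) is μ + z_p·σ, with z_{0.26} = -0.6433 and z_{0.91} = 1.341.
Eliminate σ: μ = (z₂·x₁ − z₁·x₂)/(z₂ − z₁) = (1.341·230 − (-0.6433)·440)/1.984 = 298.09.
Then σ = (x₂ − x₁)/(z₂ − z₁) = (440 − 230)/1.984 = 105.84.
Precision τ = 1/σ² = 1/105.8² = 8.93e-05.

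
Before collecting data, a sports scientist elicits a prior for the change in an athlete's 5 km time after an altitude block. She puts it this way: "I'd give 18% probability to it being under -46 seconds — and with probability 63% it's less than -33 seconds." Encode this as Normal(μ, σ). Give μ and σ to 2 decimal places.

μ = -36.46, σ = 10.42

For Normal(μ,σ), the p-quantile is μ + z_p·σ. Here z_{0.18} = -0.9154, z_{0.63} = 0.3319.
So -46 = μ − 0.9154σ and -33 = μ + 0.3319σ.
Subtracting: σ = (-33 − -46)/(0.3319 − (-0.9154)) = 10.42.
Then μ = -46 − (-0.9154)·10.42 = -36.46.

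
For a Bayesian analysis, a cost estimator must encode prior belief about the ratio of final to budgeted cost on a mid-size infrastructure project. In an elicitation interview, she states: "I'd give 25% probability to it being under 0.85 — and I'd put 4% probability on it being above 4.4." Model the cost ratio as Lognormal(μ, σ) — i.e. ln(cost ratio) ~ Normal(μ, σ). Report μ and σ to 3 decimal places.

μ ≈ 0.295, σ ≈ 0.678

If T ~ Lognormal(μ,σ) then ln T ~ Normal(μ,σ), so the p-quantile of ln T is μ + z_p·σ.
ln(0.85) = -0.1625 and ln(4.4) = 1.482; z_{0.25} = -0.6745, z_{0.96} = 1.751.
σ = (1.482 − -0.1625)/(1.751 − (-0.6745)) = 0.678.
μ = -0.1625 − (-0.6745)·0.678 = 0.295.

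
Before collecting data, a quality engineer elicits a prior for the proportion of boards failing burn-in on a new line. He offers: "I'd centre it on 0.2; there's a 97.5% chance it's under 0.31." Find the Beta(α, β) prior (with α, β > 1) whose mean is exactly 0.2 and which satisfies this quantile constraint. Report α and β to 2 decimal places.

α ≈ 11.83, β ≈ 47.30

With mean 0.2 fixed, write α = 0.2s, β = 0.8s where s = α+β.
Need P(θ < 0.31) = 0.975 under Beta(0.2s, 0.8s). Normal approximation: (q−m)/√(m(1−m)/s) ≈ z_{0.975} = 1.96, so s ≈ 0.2·0.8·(1.96)²/(0.31−0.2)² = 50.8.
At s = 50.8: P(θ<0.31) ≈ 0.966. Adjusting to match 0.975 gives s ≈ 59.13.
So α = 0.2·59.13 ≈ 11.83, β = 0.8·59.13 ≈ 47.30.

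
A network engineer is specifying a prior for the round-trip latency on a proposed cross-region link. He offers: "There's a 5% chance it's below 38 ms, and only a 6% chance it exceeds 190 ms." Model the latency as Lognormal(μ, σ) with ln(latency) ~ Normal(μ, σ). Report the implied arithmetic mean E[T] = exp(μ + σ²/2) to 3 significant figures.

E[T] ≈ 98.6 ms

If T ~ Lognormal(μ,σ) then ln T ~ Normal(μ,σ), so the p-quantile of ln T is μ + z_p·σ.
ln(38) = 3.638 and ln(190) = 5.247; z_{0.05} = -1.645, z_{0.94} = 1.555.
σ = (5.247 − 3.638)/(1.555 − (-1.645)) = 0.503.
μ = 3.638 − (-1.645)·0.503 = 4.465.
E[T] = exp(μ + σ²/2) = exp(4.465 + 0.1265) = 98.6 ms.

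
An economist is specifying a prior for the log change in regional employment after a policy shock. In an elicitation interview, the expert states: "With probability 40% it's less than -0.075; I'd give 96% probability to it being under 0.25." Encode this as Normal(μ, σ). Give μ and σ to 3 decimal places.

The p-quantile of Normal(μ,σ) is μ + z_p·σ, with z_{0.4} = -0.2533 and z_{0.96} = 1.751.
Eliminate σ: μ = (z₂·x₁ − z₁·x₂)/(z₂ − z₁) = (1.751·-0.075 − (-0.2533)·0.25)/2.004 = -0.034.
Then σ = (x₂ − x₁)/(z₂ − z₁) = (0.25 − -0.075)/2.004 = 0.162.

μ = -0.034, σ = 0.162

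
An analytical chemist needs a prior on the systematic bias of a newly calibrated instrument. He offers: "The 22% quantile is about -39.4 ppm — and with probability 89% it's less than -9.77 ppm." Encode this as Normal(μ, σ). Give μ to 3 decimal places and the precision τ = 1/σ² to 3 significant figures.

μ = -27.953, τ = 0.00455

For Normal(μ,σ), the p-quantile is μ + z_p·σ. Here z_{0.22} = -0.7722, z_{0.89} = 1.227.
So -39.4 = μ − 0.7722σ and -9.77 = μ + 1.227σ.
Subtracting: σ = (-9.77 − -39.4)/(1.227 − (-0.7722)) = 14.824.
Then μ = -39.4 − (-0.7722)·14.824 = -27.953.
Precision τ = 1/σ² = 1/14.82² = 0.00455.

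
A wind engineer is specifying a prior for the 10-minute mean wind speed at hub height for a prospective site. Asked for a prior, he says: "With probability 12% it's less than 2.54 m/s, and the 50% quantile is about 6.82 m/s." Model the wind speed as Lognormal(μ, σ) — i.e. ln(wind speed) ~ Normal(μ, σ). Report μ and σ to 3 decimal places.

μ ≈ 1.920, σ ≈ 0.841

If T ~ Lognormal(μ,σ) then ln T ~ Normal(μ,σ), so the p-quantile of ln T is μ + z_p·σ.
ln(2.54) = 0.9322 and ln(6.82) = 1.92; z_{0.12} = -1.175, z_{0.5} = 0.
σ = (1.92 − 0.9322)/(0 − (-1.175)) = 0.841.
μ = 0.9322 − (-1.175)·0.841 = 1.920.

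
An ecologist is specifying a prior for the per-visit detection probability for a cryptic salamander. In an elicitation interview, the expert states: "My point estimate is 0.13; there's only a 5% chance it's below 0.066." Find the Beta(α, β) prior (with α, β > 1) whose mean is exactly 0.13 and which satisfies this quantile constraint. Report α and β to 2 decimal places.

α ≈ 7.57, β ≈ 50.66

With mean 0.13 fixed, write α = 0.13s, β = 0.87s where s = α+β.
Need P(θ < 0.066) = 0.05 under Beta(0.13s, 0.87s). Normal approximation: (q−m)/√(m(1−m)/s) ≈ z_{0.05} = -1.64, so s ≈ 0.13·0.87·(-1.64)²/(0.066−0.13)² = 74.7.
At s = 74.7: P(θ<0.066) ≈ 0.029. Adjusting to match 0.05 gives s ≈ 58.23.
So α = 0.13·58.23 ≈ 7.57, β = 0.87·58.23 ≈ 50.66.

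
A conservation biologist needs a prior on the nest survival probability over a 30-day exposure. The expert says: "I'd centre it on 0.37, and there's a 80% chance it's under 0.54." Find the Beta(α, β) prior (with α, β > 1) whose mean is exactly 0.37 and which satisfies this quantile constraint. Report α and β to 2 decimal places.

With mean 0.37 fixed, write α = 0.37s, β = 0.63s where s = α+β.
Need P(θ < 0.54) = 0.8 under Beta(0.37s, 0.63s). Normal approximation: (q−m)/√(m(1−m)/s) ≈ z_{0.8} = 0.842, so s ≈ 0.37·0.63·(0.842)²/(0.54−0.37)² = 5.7.
At s = 5.7: P(θ<0.54) ≈ 0.804. Adjusting to match 0.8 gives s ≈ 5.49.
So α = 0.37·5.49 ≈ 2.03, β = 0.63·5.49 ≈ 3.46.

α ≈ 2.03, β ≈ 3.46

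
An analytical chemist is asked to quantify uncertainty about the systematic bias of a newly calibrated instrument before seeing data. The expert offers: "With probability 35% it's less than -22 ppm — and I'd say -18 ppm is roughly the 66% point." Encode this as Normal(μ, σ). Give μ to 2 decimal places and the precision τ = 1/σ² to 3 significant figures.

The p-quantile of Normal(μ,σ) is μ + z_p·σ, with z_{0.35} = -0.3853 and z_{0.66} = 0.4125.
Eliminate σ: μ = (z₂·x₁ − z₁·x₂)/(z₂ − z₁) = (0.4125·-22 − (-0.3853)·-18)/0.7978 = -20.07.
Then σ = (x₂ − x₁)/(z₂ − z₁) = (-18 − -22)/0.7978 = 5.01.
Precision τ = 1/σ² = 1/5.014² = 0.0398.

μ = -20.07, τ = 0.0398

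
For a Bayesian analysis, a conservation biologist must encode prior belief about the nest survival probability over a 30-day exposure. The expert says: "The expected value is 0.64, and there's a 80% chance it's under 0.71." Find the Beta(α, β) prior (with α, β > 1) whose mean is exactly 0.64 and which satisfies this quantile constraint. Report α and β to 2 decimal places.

With mean 0.64 fixed, write α = 0.64s, β = 0.36s where s = α+β.
Need P(θ < 0.71) = 0.8 under Beta(0.64s, 0.36s). Normal approximation: (q−m)/√(m(1−m)/s) ≈ z_{0.8} = 0.842, so s ≈ 0.64·0.36·(0.842)²/(0.71−0.64)² = 33.3.
At s = 33.3: P(θ<0.71) ≈ 0.797. Adjusting to match 0.8 gives s ≈ 34.07.
So α = 0.64·34.07 ≈ 21.80, β = 0.36·34.07 ≈ 12.26.

α ≈ 21.80, β ≈ 12.26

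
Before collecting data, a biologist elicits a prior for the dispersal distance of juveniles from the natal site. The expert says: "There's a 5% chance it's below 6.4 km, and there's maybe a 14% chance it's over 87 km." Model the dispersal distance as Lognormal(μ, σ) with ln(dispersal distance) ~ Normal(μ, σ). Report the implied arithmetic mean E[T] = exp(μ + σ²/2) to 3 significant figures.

E[T] ≈ 48.9 km

If T ~ Lognormal(μ,σ) then ln T ~ Normal(μ,σ), so the p-quantile of ln T is μ + z_p·σ.
ln(6.4) = 1.856 and ln(87) = 4.466; z_{0.05} = -1.645, z_{0.86} = 1.08.
σ = (4.466 − 1.856)/(1.08 − (-1.645)) = 0.958.
μ = 1.856 − (-1.645)·0.958 = 3.431.
E[T] = exp(μ + σ²/2) = exp(3.431 + 0.4585) = 48.9 km.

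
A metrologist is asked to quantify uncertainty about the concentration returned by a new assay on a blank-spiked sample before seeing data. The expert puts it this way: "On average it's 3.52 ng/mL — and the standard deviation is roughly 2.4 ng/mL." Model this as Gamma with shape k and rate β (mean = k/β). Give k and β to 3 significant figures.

k ≈ 2.15, β ≈ 0.611

For Gamma(k, rate β): mean = k/β, variance = k/β², so CV = 1/√k.
CV = SD/mean = 2.4/3.52 = 0.6818, hence k = 1/CV² = 2.15.
Then β = k/mean = 2.15/3.52 = 0.611.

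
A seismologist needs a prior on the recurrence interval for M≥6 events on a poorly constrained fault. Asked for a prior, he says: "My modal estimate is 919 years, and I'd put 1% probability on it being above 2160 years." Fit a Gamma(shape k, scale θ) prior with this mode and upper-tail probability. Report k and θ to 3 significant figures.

k ≈ 7.51, θ ≈ 141

Gamma(k,θ) with k>1 has mode (k−1)θ, so θ = 919/(k−1).
Need P(X < 2160) = 0.99 with θ tied to k this way. Start at k = 2, θ = 919: P(X<2160) ≈ 0.681.
Too low — raise k to concentrate. Iterating converges to k ≈ 7.51.
Then θ = 919/(7.51−1) ≈ 141.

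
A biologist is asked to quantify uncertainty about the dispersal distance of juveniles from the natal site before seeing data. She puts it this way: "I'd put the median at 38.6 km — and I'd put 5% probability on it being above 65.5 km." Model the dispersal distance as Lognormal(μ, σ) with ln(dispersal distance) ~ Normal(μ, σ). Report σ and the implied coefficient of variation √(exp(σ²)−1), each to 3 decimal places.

σ ≈ 0.321, CV ≈ 0.330

If T ~ Lognormal(μ,σ) then ln T ~ Normal(μ,σ), so the p-quantile of ln T is μ + z_p·σ.
ln(38.6) = 3.653 and ln(65.5) = 4.182; z_{0.5} = 0, z_{0.95} = 1.645.
σ = (4.182 − 3.653)/(1.645 − (0)) = 0.321.
μ = 3.653 − (0)·0.321 = 3.653.
CV = √(exp(σ²)−1) = √(exp(0.1034)−1) = 0.330.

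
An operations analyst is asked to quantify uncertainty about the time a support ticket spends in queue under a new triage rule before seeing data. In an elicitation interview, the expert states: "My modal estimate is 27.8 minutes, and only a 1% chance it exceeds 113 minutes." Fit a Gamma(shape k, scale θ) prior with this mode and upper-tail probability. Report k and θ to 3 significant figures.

Gamma(k,θ) with k>1 has mode (k−1)θ, so θ = 27.8/(k−1).
Need P(X < 113) = 0.99 with θ tied to k this way. Start at k = 2, θ = 27.8: P(X<113) ≈ 0.913.
Too low — raise k to concentrate. Iterating converges to k ≈ 3.12.
Then θ = 27.8/(3.12−1) ≈ 13.1.

k ≈ 3.12, θ ≈ 13.1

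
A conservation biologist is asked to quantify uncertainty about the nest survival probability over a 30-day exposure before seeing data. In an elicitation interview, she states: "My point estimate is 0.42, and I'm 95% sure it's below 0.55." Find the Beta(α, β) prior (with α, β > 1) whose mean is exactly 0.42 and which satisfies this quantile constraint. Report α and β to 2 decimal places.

With mean 0.42 fixed, write α = 0.42s, β = 0.58s where s = α+β.
Need P(θ < 0.55) = 0.95 under Beta(0.42s, 0.58s). Normal approximation: (q−m)/√(m(1−m)/s) ≈ z_{0.95} = 1.64, so s ≈ 0.42·0.58·(1.64)²/(0.55−0.42)² = 39.0.
At s = 39.0: P(θ<0.55) ≈ 0.949. Adjusting to match 0.95 gives s ≈ 39.54.
So α = 0.42·39.54 ≈ 16.60, β = 0.58·39.54 ≈ 22.93.

α ≈ 16.60, β ≈ 22.93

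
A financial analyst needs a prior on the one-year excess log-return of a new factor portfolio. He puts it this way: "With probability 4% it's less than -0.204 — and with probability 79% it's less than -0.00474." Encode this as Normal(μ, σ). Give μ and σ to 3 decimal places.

The p-quantile of Normal(μ,σ) is μ + z_p·σ, with z_{0.04} = -1.751 and z_{0.79} = 0.8064.
Eliminate σ: μ = (z₂·x₁ − z₁·x₂)/(z₂ − z₁) = (0.8064·-0.204 − (-1.751)·-0.00474)/2.557 = -0.068.
Then σ = (x₂ − x₁)/(z₂ − z₁) = (-0.00474 − -0.204)/2.557 = 0.078.

μ = -0.068, σ = 0.078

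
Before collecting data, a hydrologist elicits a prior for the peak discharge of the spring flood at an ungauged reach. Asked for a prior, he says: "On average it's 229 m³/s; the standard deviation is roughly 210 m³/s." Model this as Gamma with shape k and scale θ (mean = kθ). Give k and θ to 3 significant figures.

k ≈ 1.19, θ ≈ 193

For Gamma(k, scale θ): mean = kθ, variance = kθ², so CV = 1/√k.
CV = SD/mean = 210/229 = 0.917, hence k = 1/CV² = 1.19.
Then θ = mean/k = 229/1.19 = 193.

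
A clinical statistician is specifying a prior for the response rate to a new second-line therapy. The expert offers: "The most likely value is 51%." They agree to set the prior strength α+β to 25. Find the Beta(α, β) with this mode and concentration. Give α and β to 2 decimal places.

For α,β > 1 the Beta mode is (α−1)/(α+β−2). With α+β = 25, the mode is (α−1)/23.
Set (α−1)/23 = 0.51 → α = 1 + 0.51·23 = 12.73.
β = 25 − α = 12.27.

α = 12.73, β = 12.27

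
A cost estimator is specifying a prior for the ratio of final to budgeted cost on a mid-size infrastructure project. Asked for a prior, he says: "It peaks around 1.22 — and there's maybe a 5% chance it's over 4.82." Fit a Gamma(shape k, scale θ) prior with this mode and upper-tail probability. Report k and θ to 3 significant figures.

Gamma(k,θ) with k>1 has mode (k−1)θ, so θ = 1.22/(k−1).
Need P(X < 4.82) = 0.95 with θ tied to k this way. Start at k = 2, θ = 1.22: P(X<4.82) ≈ 0.905.
Too low — raise k to concentrate. Iterating converges to k ≈ 2.34.
Then θ = 1.22/(2.34−1) ≈ 0.913.

k ≈ 2.34, θ ≈ 0.913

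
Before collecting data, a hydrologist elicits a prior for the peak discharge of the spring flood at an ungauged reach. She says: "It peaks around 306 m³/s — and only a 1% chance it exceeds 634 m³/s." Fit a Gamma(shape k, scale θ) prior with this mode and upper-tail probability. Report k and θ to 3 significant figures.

k ≈ 10.2, θ ≈ 33.3

Gamma(k,θ) with k>1 has mode (k−1)θ, so θ = 306/(k−1).
Need P(X < 634) = 0.99 with θ tied to k this way. Start at k = 2, θ = 306: P(X<634) ≈ 0.613.
Too low — raise k to concentrate. Iterating converges to k ≈ 10.2.
Then θ = 306/(10.2−1) ≈ 33.3.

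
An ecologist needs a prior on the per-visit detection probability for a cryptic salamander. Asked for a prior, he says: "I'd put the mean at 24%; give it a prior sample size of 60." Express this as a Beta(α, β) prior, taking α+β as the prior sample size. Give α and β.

α = 14.4, β = 45.6

Under the effective-sample-size interpretation, Beta(α, β) has prior mean α/(α+β) and prior sample size α+β.
So α+β = 60 and α/(α+β) = 0.24, giving α = 0.24·60 = 14.4 and β = 60 − 14.4 = 45.6.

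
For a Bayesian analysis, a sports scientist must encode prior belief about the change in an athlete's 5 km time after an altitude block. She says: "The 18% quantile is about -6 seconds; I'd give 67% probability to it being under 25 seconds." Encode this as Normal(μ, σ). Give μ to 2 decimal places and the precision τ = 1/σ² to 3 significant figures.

The p-quantile of Normal(μ,σ) is μ + z_p·σ, with z_{0.18} = -0.9154 and z_{0.67} = 0.4399.
Eliminate σ: μ = (z₂·x₁ − z₁·x₂)/(z₂ − z₁) = (0.4399·-6 − (-0.9154)·25)/1.355 = 14.94.
Then σ = (x₂ − x₁)/(z₂ − z₁) = (25 − -6)/1.355 = 22.87.
Precision τ = 1/σ² = 1/22.87² = 0.00191.

μ = 14.94, τ = 0.00191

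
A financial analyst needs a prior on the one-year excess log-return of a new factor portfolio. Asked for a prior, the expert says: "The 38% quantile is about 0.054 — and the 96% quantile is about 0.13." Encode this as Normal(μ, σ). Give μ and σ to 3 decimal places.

μ = 0.065, σ = 0.037

The p-quantile of Normal(μ,σ) is μ + z_p·σ, with z_{0.38} = -0.3055 and z_{0.96} = 1.751.
Eliminate σ: μ = (z₂·x₁ − z₁·x₂)/(z₂ − z₁) = (1.751·0.054 − (-0.3055)·0.13)/2.056 = 0.065.
Then σ = (x₂ − x₁)/(z₂ − z₁) = (0.13 − 0.054)/2.056 = 0.037.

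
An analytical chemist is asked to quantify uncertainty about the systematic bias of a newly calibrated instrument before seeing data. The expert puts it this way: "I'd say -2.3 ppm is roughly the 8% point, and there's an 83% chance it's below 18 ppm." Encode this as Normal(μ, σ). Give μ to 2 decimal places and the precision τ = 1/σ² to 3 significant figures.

μ = 9.79, τ = 0.0135

For Normal(μ,σ), the p-quantile is μ + z_p·σ. Here z_{0.08} = -1.405, z_{0.83} = 0.9542.
So -2.3 = μ − 1.405σ and 18 = μ + 0.9542σ.
Subtracting: σ = (18 − -2.3)/(0.9542 − (-1.405)) = 8.60.
Then μ = -2.3 − (-1.405)·8.60 = 9.79.
Precision τ = 1/σ² = 1/8.604² = 0.0135.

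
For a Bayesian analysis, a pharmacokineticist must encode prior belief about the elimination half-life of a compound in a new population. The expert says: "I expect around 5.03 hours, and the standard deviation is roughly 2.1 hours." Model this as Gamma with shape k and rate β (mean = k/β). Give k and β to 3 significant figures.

k ≈ 5.74, β ≈ 1.14

For Gamma(k, rate β): mean = k/β, variance = k/β², so CV = 1/√k.
CV = SD/mean = 2.1/5.03 = 0.4175, hence k = 1/CV² = 5.74.
Then β = k/mean = 5.74/5.03 = 1.14.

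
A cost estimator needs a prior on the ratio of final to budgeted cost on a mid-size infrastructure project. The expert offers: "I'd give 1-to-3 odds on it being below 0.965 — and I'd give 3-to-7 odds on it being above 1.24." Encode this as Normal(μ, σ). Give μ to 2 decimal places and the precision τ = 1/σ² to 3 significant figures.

For Normal(μ,σ), the p-quantile is μ + z_p·σ. Here z_{0.25} = -0.6745, z_{0.7} = 0.5244.
So 0.965 = μ − 0.6745σ and 1.24 = μ + 0.5244σ.
Subtracting: σ = (1.24 − 0.965)/(0.5244 − (-0.6745)) = 0.23.
Then μ = 0.965 − (-0.6745)·0.23 = 1.12.
Precision τ = 1/σ² = 1/0.2294² = 19.

μ = 1.12, τ = 19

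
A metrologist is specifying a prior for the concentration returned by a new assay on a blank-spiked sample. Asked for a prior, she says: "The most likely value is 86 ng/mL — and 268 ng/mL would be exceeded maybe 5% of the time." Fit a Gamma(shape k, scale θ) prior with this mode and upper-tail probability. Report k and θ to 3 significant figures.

Gamma(k,θ) with k>1 has mode (k−1)θ, so θ = 86/(k−1).
Need P(X < 268) = 0.95 with θ tied to k this way. Start at k = 2, θ = 86: P(X<268) ≈ 0.818.
Too low — raise k to concentrate. Iterating converges to k ≈ 3.04.
Then θ = 86/(3.04−1) ≈ 42.2.

k ≈ 3.04, θ ≈ 42.2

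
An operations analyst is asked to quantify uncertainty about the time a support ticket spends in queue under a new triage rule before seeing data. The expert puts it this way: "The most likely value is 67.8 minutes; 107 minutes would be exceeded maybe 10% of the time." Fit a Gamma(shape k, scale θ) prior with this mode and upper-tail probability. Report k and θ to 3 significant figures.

k ≈ 10, θ ≈ 7.53

Gamma(k,θ) with k>1 has mode (k−1)θ, so θ = 67.8/(k−1).
Need P(X < 107) = 0.9 with θ tied to k this way. Start at k = 2, θ = 67.8: P(X<107) ≈ 0.468.
Too low — raise k to concentrate. Iterating converges to k ≈ 10.
Then θ = 67.8/(10−1) ≈ 7.53.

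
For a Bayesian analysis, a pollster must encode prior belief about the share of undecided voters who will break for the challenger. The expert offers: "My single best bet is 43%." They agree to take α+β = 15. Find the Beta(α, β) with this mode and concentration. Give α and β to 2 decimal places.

α = 6.59, β = 8.41

For α,β > 1 the Beta mode is (α−1)/(α+β−2). With α+β = 15, the mode is (α−1)/13.
Set (α−1)/13 = 0.43 → α = 1 + 0.43·13 = 6.59.
β = 15 − α = 8.41.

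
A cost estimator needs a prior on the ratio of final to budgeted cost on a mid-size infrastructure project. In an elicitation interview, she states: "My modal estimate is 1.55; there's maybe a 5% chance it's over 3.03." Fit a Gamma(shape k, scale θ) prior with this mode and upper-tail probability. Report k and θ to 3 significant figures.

k ≈ 7.18, θ ≈ 0.251

Gamma(k,θ) with k>1 has mode (k−1)θ, so θ = 1.55/(k−1).
Need P(X < 3.03) = 0.95 with θ tied to k this way. Start at k = 2, θ = 1.55: P(X<3.03) ≈ 0.582.
Too low — raise k to concentrate. Iterating converges to k ≈ 7.18.
Then θ = 1.55/(7.18−1) ≈ 0.251.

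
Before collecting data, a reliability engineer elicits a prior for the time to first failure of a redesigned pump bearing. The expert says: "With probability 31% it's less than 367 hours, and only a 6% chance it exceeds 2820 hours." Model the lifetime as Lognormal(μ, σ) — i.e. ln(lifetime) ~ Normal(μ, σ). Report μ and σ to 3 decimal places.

If T ~ Lognormal(μ,σ) then ln T ~ Normal(μ,σ), so the p-quantile of ln T is μ + z_p·σ.
ln(367) = 5.905 and ln(2820) = 7.944; z_{0.31} = -0.4959, z_{0.94} = 1.555.
σ = (7.944 − 5.905)/(1.555 − (-0.4959)) = 0.994.
μ = 5.905 − (-0.4959)·0.994 = 6.398.

μ ≈ 6.398, σ ≈ 0.994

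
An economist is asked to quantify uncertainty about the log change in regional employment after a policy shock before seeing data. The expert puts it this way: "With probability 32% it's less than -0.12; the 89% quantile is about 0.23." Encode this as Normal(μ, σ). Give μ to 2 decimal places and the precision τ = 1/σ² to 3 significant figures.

For Normal(μ,σ), the p-quantile is μ + z_p·σ. Here z_{0.32} = -0.4677, z_{0.89} = 1.227.
So -0.12 = μ − 0.4677σ and 0.23 = μ + 1.227σ.
Subtracting: σ = (0.23 − -0.12)/(1.227 − (-0.4677)) = 0.21.
Then μ = -0.12 − (-0.4677)·0.21 = -0.02.
Precision τ = 1/σ² = 1/0.2066² = 23.4.

μ = -0.02, τ = 23.4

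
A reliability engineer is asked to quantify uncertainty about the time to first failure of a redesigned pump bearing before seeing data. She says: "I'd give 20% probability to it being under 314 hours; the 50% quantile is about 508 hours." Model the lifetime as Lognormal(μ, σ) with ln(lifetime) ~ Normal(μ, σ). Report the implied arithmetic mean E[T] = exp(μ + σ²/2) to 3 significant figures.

If T ~ Lognormal(μ,σ) then ln T ~ Normal(μ,σ), so the p-quantile of ln T is μ + z_p·σ.
ln(314) = 5.749 and ln(508) = 6.23; z_{0.2} = -0.8416, z_{0.5} = 0.
σ = (6.23 − 5.749)/(0 − (-0.8416)) = 0.572.
μ = 5.749 − (-0.8416)·0.572 = 6.230.
E[T] = exp(μ + σ²/2) = exp(6.230 + 0.1634) = 598 hours.

E[T] ≈ 598 hours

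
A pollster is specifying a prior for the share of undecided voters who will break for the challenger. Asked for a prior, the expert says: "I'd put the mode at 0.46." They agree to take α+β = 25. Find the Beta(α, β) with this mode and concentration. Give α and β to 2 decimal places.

For α,β > 1 the Beta mode is (α−1)/(α+β−2). With α+β = 25, the mode is (α−1)/23.
Set (α−1)/23 = 0.46 → α = 1 + 0.46·23 = 11.58.
β = 25 − α = 13.42.

α = 11.58, β = 13.42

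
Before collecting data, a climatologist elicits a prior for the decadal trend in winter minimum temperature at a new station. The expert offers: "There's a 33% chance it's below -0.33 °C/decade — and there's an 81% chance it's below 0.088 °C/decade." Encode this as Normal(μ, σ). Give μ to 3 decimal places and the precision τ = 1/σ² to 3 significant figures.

The p-quantile of Normal(μ,σ) is μ + z_p·σ, with z_{0.33} = -0.4399 and z_{0.81} = 0.8779.
Eliminate σ: μ = (z₂·x₁ − z₁·x₂)/(z₂ − z₁) = (0.8779·-0.33 − (-0.4399)·0.088)/1.318 = -0.190.
Then σ = (x₂ − x₁)/(z₂ − z₁) = (0.088 − -0.33)/1.318 = 0.317.
Precision τ = 1/σ² = 1/0.3172² = 9.94.

μ = -0.190, τ = 9.94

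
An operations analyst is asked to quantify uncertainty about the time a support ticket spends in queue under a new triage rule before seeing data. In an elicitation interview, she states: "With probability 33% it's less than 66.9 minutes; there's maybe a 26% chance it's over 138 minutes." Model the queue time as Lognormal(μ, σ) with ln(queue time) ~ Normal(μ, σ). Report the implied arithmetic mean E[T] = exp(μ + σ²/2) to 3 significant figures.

E[T] ≈ 112 minutes

If T ~ Lognormal(μ,σ) then ln T ~ Normal(μ,σ), so the p-quantile of ln T is μ + z_p·σ.
ln(66.9) = 4.203 and ln(138) = 4.927; z_{0.33} = -0.4399, z_{0.74} = 0.6433.
σ = (4.927 − 4.203)/(0.6433 − (-0.4399)) = 0.668.
μ = 4.203 − (-0.4399)·0.668 = 4.497.
E[T] = exp(μ + σ²/2) = exp(4.497 + 0.2234) = 112 minutes.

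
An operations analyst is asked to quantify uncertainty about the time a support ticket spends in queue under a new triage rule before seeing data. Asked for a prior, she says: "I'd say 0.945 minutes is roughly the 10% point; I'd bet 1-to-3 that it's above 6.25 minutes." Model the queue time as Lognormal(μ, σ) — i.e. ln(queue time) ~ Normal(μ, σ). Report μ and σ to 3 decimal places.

μ ≈ 1.181, σ ≈ 0.966

If T ~ Lognormal(μ,σ) then ln T ~ Normal(μ,σ), so the p-quantile of ln T is μ + z_p·σ.
ln(0.945) = -0.05657 and ln(6.25) = 1.833; z_{0.1} = -1.282, z_{0.75} = 0.6745.
σ = (1.833 − -0.05657)/(0.6745 − (-1.282)) = 0.966.
μ = -0.05657 − (-1.282)·0.966 = 1.181.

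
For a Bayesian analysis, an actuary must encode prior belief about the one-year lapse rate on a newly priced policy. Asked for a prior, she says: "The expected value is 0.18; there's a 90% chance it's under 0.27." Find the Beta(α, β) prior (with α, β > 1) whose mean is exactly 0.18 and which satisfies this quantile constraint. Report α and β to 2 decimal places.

α ≈ 5.75, β ≈ 26.20

With mean 0.18 fixed, write α = 0.18s, β = 0.82s where s = α+β.
Need P(θ < 0.27) = 0.9 under Beta(0.18s, 0.82s). Normal approximation: (q−m)/√(m(1−m)/s) ≈ z_{0.9} = 1.28, so s ≈ 0.18·0.82·(1.28)²/(0.27−0.18)² = 29.9.
At s = 29.9: P(θ<0.27) ≈ 0.894. Adjusting to match 0.9 gives s ≈ 31.95.
So α = 0.18·31.95 ≈ 5.75, β = 0.82·31.95 ≈ 26.20.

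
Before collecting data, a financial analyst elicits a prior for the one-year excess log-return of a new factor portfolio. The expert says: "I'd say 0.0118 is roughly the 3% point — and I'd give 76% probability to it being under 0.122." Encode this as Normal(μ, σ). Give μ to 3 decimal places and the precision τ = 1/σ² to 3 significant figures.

μ = 0.092, τ = 551

The p-quantile of Normal(μ,σ) is μ + z_p·σ, with z_{0.03} = -1.881 and z_{0.76} = 0.7063.
Eliminate σ: μ = (z₂·x₁ − z₁·x₂)/(z₂ − z₁) = (0.7063·0.0118 − (-1.881)·0.122)/2.587 = 0.092.
Then σ = (x₂ − x₁)/(z₂ − z₁) = (0.122 − 0.0118)/2.587 = 0.043.
Precision τ = 1/σ² = 1/0.0426² = 551.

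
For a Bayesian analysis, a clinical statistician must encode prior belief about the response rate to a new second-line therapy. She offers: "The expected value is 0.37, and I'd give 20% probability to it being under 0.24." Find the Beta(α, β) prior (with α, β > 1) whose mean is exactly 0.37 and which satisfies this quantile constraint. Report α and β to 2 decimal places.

With mean 0.37 fixed, write α = 0.37s, β = 0.63s where s = α+β.
Need P(θ < 0.24) = 0.2 under Beta(0.37s, 0.63s). Normal approximation: (q−m)/√(m(1−m)/s) ≈ z_{0.2} = -0.842, so s ≈ 0.37·0.63·(-0.842)²/(0.24−0.37)² = 9.8.
At s = 9.8: P(θ<0.24) ≈ 0.205. Adjusting to match 0.2 gives s ≈ 10.11.
So α = 0.37·10.11 ≈ 3.74, β = 0.63·10.11 ≈ 6.37.

α ≈ 3.74, β ≈ 6.37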